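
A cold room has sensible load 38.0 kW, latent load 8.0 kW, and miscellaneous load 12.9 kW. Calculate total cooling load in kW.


Q_total = Q_s + Q_l + Q_misc
Q_total = 38.0 + 8.0 + 12.9
Q_total = 58.9 kW

58.9


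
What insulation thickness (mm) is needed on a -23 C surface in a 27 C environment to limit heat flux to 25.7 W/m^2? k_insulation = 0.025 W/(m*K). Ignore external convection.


dT = 27 - (-23) = 50 K
thickness = k * dT / q_max * 1000
thickness = 0.025 * 50 / 25.7 * 1000
thickness = 48.6 mm

48.6


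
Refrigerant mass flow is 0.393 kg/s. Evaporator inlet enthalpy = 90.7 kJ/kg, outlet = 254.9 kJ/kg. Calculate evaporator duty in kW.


dh = 254.9 - 90.7 = 164.2 kJ/kg
Q_evap = m_dot * dh = 0.393 * 164.2
Q_evap = 64.53 kW

64.53


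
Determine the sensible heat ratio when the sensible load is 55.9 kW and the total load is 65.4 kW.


SHR = Q_sensible / Q_total
SHR = 55.9 / 65.4
SHR = 0.855

0.855


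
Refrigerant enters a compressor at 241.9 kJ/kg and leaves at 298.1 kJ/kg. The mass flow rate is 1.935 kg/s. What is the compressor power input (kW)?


dh = 298.1 - 241.9 = 56.2 kJ/kg
W = m_dot * dh = 1.935 * 56.2 = 108.75 kW

108.75


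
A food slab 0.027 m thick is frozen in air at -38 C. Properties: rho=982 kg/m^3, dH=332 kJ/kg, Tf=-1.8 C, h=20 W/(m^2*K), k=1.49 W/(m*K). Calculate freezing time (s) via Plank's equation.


dT = -1.8 - (-38) = 36.2 K
term1 = a/(2h) = 0.027/(2*20) = 0.000675
term2 = a^2/(8k) = 0.027^2/(8*1.49) = 0.00006115771812
t = rho*dH*1000/dT * (term1 + term2)
t = 982*332*1000/36.2 * (0.000675 + 0.00006115771812)
t = 6630 s

6630


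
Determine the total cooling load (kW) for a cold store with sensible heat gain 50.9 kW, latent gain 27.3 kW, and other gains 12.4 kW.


Q_total = Q_s + Q_l + Q_misc
Q_total = 50.9 + 27.3 + 12.4
Q_total = 90.6 kW

90.6


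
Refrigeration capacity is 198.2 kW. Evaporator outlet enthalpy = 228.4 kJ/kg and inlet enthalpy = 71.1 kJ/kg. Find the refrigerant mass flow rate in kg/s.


dh = 228.4 - 71.1 = 157.3 kJ/kg
m_dot = Q / dh = 198.2 / 157.3 = 1.26 kg/s

1.26


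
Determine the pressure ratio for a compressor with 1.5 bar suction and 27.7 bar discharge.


PR = P_high / P_low
PR = 27.7 / 1.5
PR = 18.467

18.467


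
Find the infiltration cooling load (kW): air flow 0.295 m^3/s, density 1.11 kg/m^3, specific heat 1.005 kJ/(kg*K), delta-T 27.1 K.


Q = V_dot * rho * cp * dT
Q = 0.295 * 1.11 * 1.005 * 27.1
Q = 8.918 kW

8.918


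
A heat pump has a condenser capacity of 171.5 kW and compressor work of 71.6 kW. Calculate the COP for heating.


COP_hp = Q_cond / W
COP_hp = 171.5 / 71.6
COP_hp = 2.395

2.395


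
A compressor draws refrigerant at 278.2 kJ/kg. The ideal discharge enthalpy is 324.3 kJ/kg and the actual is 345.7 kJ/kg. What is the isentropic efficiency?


dh_ideal = 324.3 - 278.2 = 46.1 kJ/kg
dh_actual = 345.7 - 278.2 = 67.5 kJ/kg
eta_s = dh_ideal / dh_actual = 46.1 / 67.5
eta_s = 0.683

0.683


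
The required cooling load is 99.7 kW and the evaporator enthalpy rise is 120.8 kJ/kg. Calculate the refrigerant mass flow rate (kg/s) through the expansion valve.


m_dot = Q / dh
m_dot = 99.7 / 120.8
m_dot = 0.8253 kg/s

0.8253


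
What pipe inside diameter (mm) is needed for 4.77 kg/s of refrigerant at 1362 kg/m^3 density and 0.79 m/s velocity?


A = m_dot / (rho * v) = 4.77 / (1362 * 0.79) = 0.004433167903 m^2
d = sqrt(4*A/pi) * 1000
d = 75.1 mm

75.1


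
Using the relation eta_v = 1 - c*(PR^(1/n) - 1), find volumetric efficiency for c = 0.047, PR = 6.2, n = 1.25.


PR^(1/n) = 6.2^(1/1.25) = 4.30440722
eta_v = 1 - 0.047 * (4.30440722 - 1)
eta_v = 0.8447

0.8447


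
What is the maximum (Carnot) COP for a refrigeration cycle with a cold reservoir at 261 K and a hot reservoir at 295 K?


dT = 295 - 261 = 34 K
COP_carnot = T_cold / dT = 261 / 34
COP_carnot = 7.676

7.676


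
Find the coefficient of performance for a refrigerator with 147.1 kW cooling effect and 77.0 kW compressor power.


COP = Q_evap / W
COP = 147.1 / 77.0
COP = 1.91

1.91


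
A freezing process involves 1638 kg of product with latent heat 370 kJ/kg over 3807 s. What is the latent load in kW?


Q_lat = m * h_fg / t
Q_lat = 1638 * 370 / 3807
Q_lat = 159.2 kW

159.2


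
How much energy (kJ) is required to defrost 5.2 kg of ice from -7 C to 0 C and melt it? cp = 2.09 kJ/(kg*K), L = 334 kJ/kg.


Sensible heat = cp * dT = 2.09 * 7 = 14.63 kJ/kg
Total per kg = 14.63 + 334 = 348.63 kJ/kg
Q = m * total = 5.2 * 348.63
Q = 1812.9 kJ

1812.9


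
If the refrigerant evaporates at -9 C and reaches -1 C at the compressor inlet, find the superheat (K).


Superheat = T_suction - T_evap
Superheat = -1 - (-9)
Superheat = 8 K

8


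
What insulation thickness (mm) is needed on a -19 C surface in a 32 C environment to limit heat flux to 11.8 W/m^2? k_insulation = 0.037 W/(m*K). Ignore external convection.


dT = 32 - (-19) = 51 K
thickness = k * dT / q_max * 1000
thickness = 0.037 * 51 / 11.8 * 1000
thickness = 159.9 mm

159.9


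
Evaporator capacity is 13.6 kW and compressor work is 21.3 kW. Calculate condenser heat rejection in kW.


Q_cond = Q_evap + W
Q_cond = 13.6 + 21.3
Q_cond = 34.9 kW

34.9


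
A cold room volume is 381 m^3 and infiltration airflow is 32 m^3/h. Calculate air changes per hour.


ACH = flow / volume
ACH = 32 / 381
ACH = 0.084

0.084


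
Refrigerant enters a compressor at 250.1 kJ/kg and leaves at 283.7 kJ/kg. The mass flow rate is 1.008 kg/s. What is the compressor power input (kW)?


dh = 283.7 - 250.1 = 33.6 kJ/kg
W = m_dot * dh = 1.008 * 33.6 = 33.87 kW

33.87


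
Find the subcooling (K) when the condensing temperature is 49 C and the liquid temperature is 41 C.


Subcooling = T_cond - T_liquid
Subcooling = 49 - 41
Subcooling = 8 K

8


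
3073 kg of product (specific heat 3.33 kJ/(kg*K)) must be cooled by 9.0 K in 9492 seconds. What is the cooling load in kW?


Q = m * cp * dT / t
Q = 3073 * 3.33 * 9.0 / 9492
Q = 9.703 kW

9.703


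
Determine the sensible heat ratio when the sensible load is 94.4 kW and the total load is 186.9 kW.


SHR = Q_sensible / Q_total
SHR = 94.4 / 186.9
SHR = 0.505

0.505


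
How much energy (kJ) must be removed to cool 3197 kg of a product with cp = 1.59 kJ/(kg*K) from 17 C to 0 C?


dT = 17 - (0) = 17 K
Q = m * cp * dT = 3197 * 1.59 * 17
Q = 86415 kJ

86415


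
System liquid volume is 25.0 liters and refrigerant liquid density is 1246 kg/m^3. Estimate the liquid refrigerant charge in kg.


Charge = V * rho / 1000
Charge = 25.0 * 1246 / 1000
Charge = 31.15 kg

31.15


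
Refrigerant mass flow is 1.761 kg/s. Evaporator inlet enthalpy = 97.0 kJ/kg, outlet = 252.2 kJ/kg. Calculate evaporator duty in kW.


dh = 252.2 - 97.0 = 155.2 kJ/kg
Q_evap = m_dot * dh = 1.761 * 155.2
Q_evap = 273.31 kW

273.31


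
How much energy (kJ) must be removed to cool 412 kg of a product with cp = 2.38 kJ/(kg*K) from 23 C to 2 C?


dT = 23 - (2) = 21 K
Q = m * cp * dT = 412 * 2.38 * 21
Q = 20592 kJ

20592


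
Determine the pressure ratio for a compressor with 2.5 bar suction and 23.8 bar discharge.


PR = P_high / P_low
PR = 23.8 / 2.5
PR = 9.52

9.52


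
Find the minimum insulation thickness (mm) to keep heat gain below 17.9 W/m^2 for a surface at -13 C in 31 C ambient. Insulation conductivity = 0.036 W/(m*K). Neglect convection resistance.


dT = 31 - (-13) = 44 K
thickness = k * dT / q_max * 1000
thickness = 0.036 * 44 / 17.9 * 1000
thickness = 88.5 mm

88.5


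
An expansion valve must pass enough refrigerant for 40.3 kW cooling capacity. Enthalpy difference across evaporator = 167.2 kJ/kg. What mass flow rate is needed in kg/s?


m_dot = Q / dh
m_dot = 40.3 / 167.2
m_dot = 0.241 kg/s

0.241


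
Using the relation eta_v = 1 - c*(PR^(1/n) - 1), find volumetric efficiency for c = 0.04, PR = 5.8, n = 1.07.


PR^(1/n) = 5.8^(1/1.07) = 5.16992337
eta_v = 1 - 0.04 * (5.16992337 - 1)
eta_v = 0.8332

0.8332


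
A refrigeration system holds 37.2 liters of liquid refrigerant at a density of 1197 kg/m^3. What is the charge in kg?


Charge = V * rho / 1000
Charge = 37.2 * 1197 / 1000
Charge = 44.53 kg

44.53


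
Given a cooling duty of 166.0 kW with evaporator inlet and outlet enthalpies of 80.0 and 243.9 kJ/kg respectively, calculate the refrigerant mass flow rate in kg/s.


dh = 243.9 - 80.0 = 163.9 kJ/kg
m_dot = Q / dh = 166.0 / 163.9 = 1.0128 kg/s

1.0128


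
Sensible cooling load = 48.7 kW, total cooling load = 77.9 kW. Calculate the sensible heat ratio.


SHR = Q_sensible / Q_total
SHR = 48.7 / 77.9
SHR = 0.625

0.625


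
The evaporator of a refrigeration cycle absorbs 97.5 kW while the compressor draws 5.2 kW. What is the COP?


COP = Q_evap / W
COP = 97.5 / 5.2
COP = 18.75

18.75


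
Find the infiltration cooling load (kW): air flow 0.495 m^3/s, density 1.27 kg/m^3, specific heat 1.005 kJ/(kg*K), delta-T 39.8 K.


Q = V_dot * rho * cp * dT
Q = 0.495 * 1.27 * 1.005 * 39.8
Q = 25.145 kW

25.145


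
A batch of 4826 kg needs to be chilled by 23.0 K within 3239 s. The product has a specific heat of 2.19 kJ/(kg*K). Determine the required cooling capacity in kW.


Q = m * cp * dT / t
Q = 4826 * 2.19 * 23.0 / 3239
Q = 75.05 kW

75.05


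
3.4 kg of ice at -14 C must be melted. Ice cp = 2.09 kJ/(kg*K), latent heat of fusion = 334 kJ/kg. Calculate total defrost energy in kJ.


Sensible heat = cp * dT = 2.09 * 14 = 29.26 kJ/kg
Total per kg = 29.26 + 334 = 363.26 kJ/kg
Q = m * total = 3.4 * 363.26
Q = 1235.1 kJ

1235.1


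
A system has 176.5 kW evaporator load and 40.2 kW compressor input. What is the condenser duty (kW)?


Q_cond = Q_evap + W
Q_cond = 176.5 + 40.2
Q_cond = 216.7 kW

216.7


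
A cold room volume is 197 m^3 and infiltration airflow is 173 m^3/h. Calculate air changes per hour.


ACH = flow / volume
ACH = 173 / 197
ACH = 0.878

0.878


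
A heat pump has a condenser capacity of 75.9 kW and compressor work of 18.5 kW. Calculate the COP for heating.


COP_hp = Q_cond / W
COP_hp = 75.9 / 18.5
COP_hp = 4.103

4.103


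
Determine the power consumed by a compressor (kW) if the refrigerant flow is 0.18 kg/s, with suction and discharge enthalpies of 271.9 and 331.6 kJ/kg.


dh = 331.6 - 271.9 = 59.7 kJ/kg
W = m_dot * dh = 0.18 * 59.7 = 10.75 kW

10.75


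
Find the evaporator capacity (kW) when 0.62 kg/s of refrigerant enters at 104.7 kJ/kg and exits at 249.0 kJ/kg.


dh = 249.0 - 104.7 = 144.3 kJ/kg
Q_evap = m_dot * dh = 0.62 * 144.3
Q_evap = 89.47 kW

89.47


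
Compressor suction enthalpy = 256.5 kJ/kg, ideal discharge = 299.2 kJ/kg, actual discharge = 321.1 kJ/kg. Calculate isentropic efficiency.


dh_ideal = 299.2 - 256.5 = 42.7 kJ/kg
dh_actual = 321.1 - 256.5 = 64.6 kJ/kg
eta_s = dh_ideal / dh_actual = 42.7 / 64.6
eta_s = 0.661

0.661


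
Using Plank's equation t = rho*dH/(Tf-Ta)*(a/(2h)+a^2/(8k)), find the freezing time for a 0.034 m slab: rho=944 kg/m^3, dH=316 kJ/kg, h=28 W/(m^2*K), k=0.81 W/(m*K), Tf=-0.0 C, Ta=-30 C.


dT = -0.0 - (-30) = 30.0 K
term1 = a/(2h) = 0.034/(2*28) = 0.0006071428571
term2 = a^2/(8k) = 0.034^2/(8*0.81) = 0.0001783950617
t = rho*dH*1000/dT * (term1 + term2)
t = 944*316*1000/30.0 * (0.0006071428571 + 0.0001783950617)
t = 7811 s

7811


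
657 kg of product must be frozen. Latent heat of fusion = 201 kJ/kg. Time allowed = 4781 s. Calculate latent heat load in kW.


Q_lat = m * h_fg / t
Q_lat = 657 * 201 / 4781
Q_lat = 27.62 kW

27.62


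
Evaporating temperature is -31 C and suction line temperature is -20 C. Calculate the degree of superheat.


Superheat = T_suction - T_evap
Superheat = -20 - (-31)
Superheat = 11 K

11


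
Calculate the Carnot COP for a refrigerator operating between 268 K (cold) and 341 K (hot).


dT = 341 - 268 = 73 K
COP_carnot = T_cold / dT = 268 / 73
COP_carnot = 3.671

3.671


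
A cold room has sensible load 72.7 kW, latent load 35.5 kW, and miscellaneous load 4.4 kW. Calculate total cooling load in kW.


Q_total = Q_s + Q_l + Q_misc
Q_total = 72.7 + 35.5 + 4.4
Q_total = 112.6 kW

112.6


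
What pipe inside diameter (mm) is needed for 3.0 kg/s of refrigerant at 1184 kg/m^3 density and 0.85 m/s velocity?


A = m_dot / (rho * v) = 3.0 / (1184 * 0.85) = 0.002980922099 m^2
d = sqrt(4*A/pi) * 1000
d = 61.6 mm

61.6


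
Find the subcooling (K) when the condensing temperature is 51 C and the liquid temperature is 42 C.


Subcooling = T_cond - T_liquid
Subcooling = 51 - 42
Subcooling = 9 K

9


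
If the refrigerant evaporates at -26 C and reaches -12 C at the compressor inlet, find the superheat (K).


Superheat = T_suction - T_evap
Superheat = -12 - (-26)
Superheat = 14 K

14


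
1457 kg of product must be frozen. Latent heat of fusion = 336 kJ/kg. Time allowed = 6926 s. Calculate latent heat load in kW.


Q_lat = m * h_fg / t
Q_lat = 1457 * 336 / 6926
Q_lat = 70.68 kW

70.68


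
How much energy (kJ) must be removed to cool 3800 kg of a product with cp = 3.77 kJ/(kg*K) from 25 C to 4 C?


dT = 25 - (4) = 21 K
Q = m * cp * dT = 3800 * 3.77 * 21
Q = 300846 kJ

300846


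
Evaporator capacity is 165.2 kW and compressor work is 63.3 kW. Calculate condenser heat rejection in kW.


Q_cond = Q_evap + W
Q_cond = 165.2 + 63.3
Q_cond = 228.5 kW

228.5


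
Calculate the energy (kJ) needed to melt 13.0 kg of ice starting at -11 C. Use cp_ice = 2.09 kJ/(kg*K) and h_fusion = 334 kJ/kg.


Sensible heat = cp * dT = 2.09 * 11 = 22.99 kJ/kg
Total per kg = 22.99 + 334 = 356.99 kJ/kg
Q = m * total = 13.0 * 356.99
Q = 4640.9 kJ

4640.9


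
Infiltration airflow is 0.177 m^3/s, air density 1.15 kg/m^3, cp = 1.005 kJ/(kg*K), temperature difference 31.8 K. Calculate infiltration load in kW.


Q = V_dot * rho * cp * dT
Q = 0.177 * 1.15 * 1.005 * 31.8
Q = 6.505 kW

6.505


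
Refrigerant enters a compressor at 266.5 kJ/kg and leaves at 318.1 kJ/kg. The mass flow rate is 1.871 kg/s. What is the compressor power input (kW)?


dh = 318.1 - 266.5 = 51.6 kJ/kg
W = m_dot * dh = 1.871 * 51.6 = 96.54 kW

96.54


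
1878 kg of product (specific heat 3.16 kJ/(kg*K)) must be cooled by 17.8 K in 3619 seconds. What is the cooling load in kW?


Q = m * cp * dT / t
Q = 1878 * 3.16 * 17.8 / 3619
Q = 29.189 kW

29.189


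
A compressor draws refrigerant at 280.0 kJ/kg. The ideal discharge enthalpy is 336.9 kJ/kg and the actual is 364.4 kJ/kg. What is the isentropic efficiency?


dh_ideal = 336.9 - 280.0 = 56.9 kJ/kg
dh_actual = 364.4 - 280.0 = 84.4 kJ/kg
eta_s = dh_ideal / dh_actual = 56.9 / 84.4
eta_s = 0.6742

0.6742


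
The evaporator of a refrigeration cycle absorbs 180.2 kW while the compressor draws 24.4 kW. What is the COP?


COP = Q_evap / W
COP = 180.2 / 24.4
COP = 7.385

7.385


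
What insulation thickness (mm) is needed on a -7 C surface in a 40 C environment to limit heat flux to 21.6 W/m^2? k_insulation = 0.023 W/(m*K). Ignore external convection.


dT = 40 - (-7) = 47 K
thickness = k * dT / q_max * 1000
thickness = 0.023 * 47 / 21.6 * 1000
thickness = 50.0 mm

50.0


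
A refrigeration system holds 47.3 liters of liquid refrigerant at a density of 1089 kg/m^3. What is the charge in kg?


Charge = V * rho / 1000
Charge = 47.3 * 1089 / 1000
Charge = 51.51 kg

51.51


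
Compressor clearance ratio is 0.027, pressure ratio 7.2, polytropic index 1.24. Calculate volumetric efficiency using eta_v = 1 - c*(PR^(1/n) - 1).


PR^(1/n) = 7.2^(1/1.24) = 4.91357031
eta_v = 1 - 0.027 * (4.91357031 - 1)
eta_v = 0.8943

0.8943


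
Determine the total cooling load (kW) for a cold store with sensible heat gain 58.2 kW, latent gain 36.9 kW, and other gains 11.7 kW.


Q_total = Q_s + Q_l + Q_misc
Q_total = 58.2 + 36.9 + 11.7
Q_total = 106.8 kW

106.8


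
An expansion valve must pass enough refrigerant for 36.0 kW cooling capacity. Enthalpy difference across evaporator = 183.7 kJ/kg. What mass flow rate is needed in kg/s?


m_dot = Q / dh
m_dot = 36.0 / 183.7
m_dot = 0.196 kg/s

0.196


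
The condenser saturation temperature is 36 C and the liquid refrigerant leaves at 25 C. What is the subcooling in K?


Subcooling = T_cond - T_liquid
Subcooling = 36 - 25
Subcooling = 11 K

11


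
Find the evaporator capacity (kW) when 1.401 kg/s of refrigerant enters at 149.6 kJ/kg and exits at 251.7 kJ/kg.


dh = 251.7 - 149.6 = 102.1 kJ/kg
Q_evap = m_dot * dh = 1.401 * 102.1
Q_evap = 143.04 kW

143.04


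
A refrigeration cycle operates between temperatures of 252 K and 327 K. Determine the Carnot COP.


dT = 327 - 252 = 75 K
COP_carnot = T_cold / dT = 252 / 75
COP_carnot = 3.36

3.36


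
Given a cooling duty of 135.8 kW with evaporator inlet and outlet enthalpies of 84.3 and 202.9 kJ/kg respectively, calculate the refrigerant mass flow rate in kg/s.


dh = 202.9 - 84.3 = 118.6 kJ/kg
m_dot = Q / dh = 135.8 / 118.6 = 1.145 kg/s

1.145


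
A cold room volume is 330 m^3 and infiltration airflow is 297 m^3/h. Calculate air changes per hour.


ACH = flow / volume
ACH = 297 / 330
ACH = 0.9

0.9


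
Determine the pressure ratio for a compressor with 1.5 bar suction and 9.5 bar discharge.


PR = P_high / P_low
PR = 9.5 / 1.5
PR = 6.333

6.333


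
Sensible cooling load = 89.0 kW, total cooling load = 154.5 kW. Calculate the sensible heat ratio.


SHR = Q_sensible / Q_total
SHR = 89.0 / 154.5
SHR = 0.576

0.576


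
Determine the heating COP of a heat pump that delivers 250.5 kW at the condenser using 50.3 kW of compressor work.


COP_hp = Q_cond / W
COP_hp = 250.5 / 50.3
COP_hp = 4.98

4.98


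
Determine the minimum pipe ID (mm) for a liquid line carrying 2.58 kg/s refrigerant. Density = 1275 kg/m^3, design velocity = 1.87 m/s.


A = m_dot / (rho * v) = 2.58 / (1275 * 1.87) = 0.00108210129 m^2
d = sqrt(4*A/pi) * 1000
d = 37.1 mm

37.1


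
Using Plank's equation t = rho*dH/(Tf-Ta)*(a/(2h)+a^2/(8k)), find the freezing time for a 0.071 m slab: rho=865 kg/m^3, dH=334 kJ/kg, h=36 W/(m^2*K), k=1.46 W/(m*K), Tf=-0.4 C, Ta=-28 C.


dT = -0.4 - (-28) = 27.6 K
term1 = a/(2h) = 0.071/(2*36) = 0.0009861111111
term2 = a^2/(8k) = 0.071^2/(8*1.46) = 0.0004315924658
t = rho*dH*1000/dT * (term1 + term2)
t = 865*334*1000/27.6 * (0.0009861111111 + 0.0004315924658)
t = 14840 s

14840


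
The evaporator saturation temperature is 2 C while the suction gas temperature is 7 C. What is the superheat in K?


Superheat = T_suction - T_evap
Superheat = 7 - (2)
Superheat = 5 K

5


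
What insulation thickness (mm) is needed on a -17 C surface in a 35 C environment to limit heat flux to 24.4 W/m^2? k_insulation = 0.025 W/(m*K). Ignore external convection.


dT = 35 - (-17) = 52 K
thickness = k * dT / q_max * 1000
thickness = 0.025 * 52 / 24.4 * 1000
thickness = 53.3 mm

53.3


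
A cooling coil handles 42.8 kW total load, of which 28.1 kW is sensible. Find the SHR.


SHR = Q_sensible / Q_total
SHR = 28.1 / 42.8
SHR = 0.657

0.657


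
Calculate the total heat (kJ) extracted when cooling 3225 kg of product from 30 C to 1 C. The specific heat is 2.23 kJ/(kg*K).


dT = 30 - (1) = 29 K
Q = m * cp * dT = 3225 * 2.23 * 29
Q = 208561 kJ

208561


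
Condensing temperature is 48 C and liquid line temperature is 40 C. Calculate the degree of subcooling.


Subcooling = T_cond - T_liquid
Subcooling = 48 - 40
Subcooling = 8 K

8


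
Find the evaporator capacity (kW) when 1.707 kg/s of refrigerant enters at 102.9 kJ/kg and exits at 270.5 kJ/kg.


dh = 270.5 - 102.9 = 167.6 kJ/kg
Q_evap = m_dot * dh = 1.707 * 167.6
Q_evap = 286.09 kW

286.09


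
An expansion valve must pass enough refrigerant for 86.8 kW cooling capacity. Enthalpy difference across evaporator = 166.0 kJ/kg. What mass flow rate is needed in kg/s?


m_dot = Q / dh
m_dot = 86.8 / 166.0
m_dot = 0.5229 kg/s

0.5229


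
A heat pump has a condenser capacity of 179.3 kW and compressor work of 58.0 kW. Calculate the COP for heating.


COP_hp = Q_cond / W
COP_hp = 179.3 / 58.0
COP_hp = 3.091

3.091


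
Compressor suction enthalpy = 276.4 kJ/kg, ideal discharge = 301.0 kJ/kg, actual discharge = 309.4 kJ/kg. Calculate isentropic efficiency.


dh_ideal = 301.0 - 276.4 = 24.6 kJ/kg
dh_actual = 309.4 - 276.4 = 33.0 kJ/kg
eta_s = dh_ideal / dh_actual = 24.6 / 33.0
eta_s = 0.7455

0.7455


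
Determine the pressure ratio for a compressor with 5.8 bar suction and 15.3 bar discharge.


PR = P_high / P_low
PR = 15.3 / 5.8
PR = 2.638

2.638


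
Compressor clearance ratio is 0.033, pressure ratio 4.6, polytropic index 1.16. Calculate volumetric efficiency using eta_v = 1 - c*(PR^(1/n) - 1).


PR^(1/n) = 4.6^(1/1.16) = 3.72685897
eta_v = 1 - 0.033 * (3.72685897 - 1)
eta_v = 0.91

0.91


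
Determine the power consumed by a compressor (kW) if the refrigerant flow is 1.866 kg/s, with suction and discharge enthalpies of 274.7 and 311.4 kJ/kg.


dh = 311.4 - 274.7 = 36.7 kJ/kg
W = m_dot * dh = 1.866 * 36.7 = 68.48 kW

68.48


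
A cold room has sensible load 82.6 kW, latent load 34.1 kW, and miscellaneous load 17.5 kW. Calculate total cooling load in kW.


Q_total = Q_s + Q_l + Q_misc
Q_total = 82.6 + 34.1 + 17.5
Q_total = 134.2 kW

134.2


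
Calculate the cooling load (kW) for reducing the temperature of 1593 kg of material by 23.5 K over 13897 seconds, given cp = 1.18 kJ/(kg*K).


Q = m * cp * dT / t
Q = 1593 * 1.18 * 23.5 / 13897
Q = 3.179 kW

3.179


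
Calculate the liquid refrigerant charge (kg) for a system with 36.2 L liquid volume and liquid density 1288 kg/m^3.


Charge = V * rho / 1000
Charge = 36.2 * 1288 / 1000
Charge = 46.63 kg

46.63


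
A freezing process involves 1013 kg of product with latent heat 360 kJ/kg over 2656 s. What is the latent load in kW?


Q_lat = m * h_fg / t
Q_lat = 1013 * 360 / 2656
Q_lat = 137.3 kW

137.3


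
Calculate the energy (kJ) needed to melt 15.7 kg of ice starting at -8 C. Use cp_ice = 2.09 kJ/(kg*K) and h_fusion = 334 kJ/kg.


Sensible heat = cp * dT = 2.09 * 8 = 16.72 kJ/kg
Total per kg = 16.72 + 334 = 350.72 kJ/kg
Q = m * total = 15.7 * 350.72
Q = 5506.3 kJ

5506.3


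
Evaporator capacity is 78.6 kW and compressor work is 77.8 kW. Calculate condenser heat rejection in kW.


Q_cond = Q_evap + W
Q_cond = 78.6 + 77.8
Q_cond = 156.4 kW

156.4


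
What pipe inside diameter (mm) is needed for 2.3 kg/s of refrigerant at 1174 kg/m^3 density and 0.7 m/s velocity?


A = m_dot / (rho * v) = 2.3 / (1174 * 0.7) = 0.002798734485 m^2
d = sqrt(4*A/pi) * 1000
d = 59.7 mm

59.7


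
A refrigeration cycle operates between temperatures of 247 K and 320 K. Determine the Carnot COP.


dT = 320 - 247 = 73 K
COP_carnot = T_cold / dT = 247 / 73
COP_carnot = 3.384

3.384


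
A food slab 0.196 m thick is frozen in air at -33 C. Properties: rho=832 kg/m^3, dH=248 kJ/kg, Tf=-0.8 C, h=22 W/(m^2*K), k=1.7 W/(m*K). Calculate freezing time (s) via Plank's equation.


dT = -0.8 - (-33) = 32.2 K
term1 = a/(2h) = 0.196/(2*22) = 0.004454545455
term2 = a^2/(8k) = 0.196^2/(8*1.7) = 0.002824705882
t = rho*dH*1000/dT * (term1 + term2)
t = 832*248*1000/32.2 * (0.004454545455 + 0.002824705882)
t = 46645 s

46645


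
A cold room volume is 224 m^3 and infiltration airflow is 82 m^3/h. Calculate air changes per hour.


ACH = flow / volume
ACH = 82 / 224
ACH = 0.366

0.366


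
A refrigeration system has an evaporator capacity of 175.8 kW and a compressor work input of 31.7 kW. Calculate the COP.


COP = Q_evap / W
COP = 175.8 / 31.7
COP = 5.546

5.546


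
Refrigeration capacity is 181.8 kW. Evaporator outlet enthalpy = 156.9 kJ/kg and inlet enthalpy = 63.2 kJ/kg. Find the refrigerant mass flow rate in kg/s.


dh = 156.9 - 63.2 = 93.7 kJ/kg
m_dot = Q / dh = 181.8 / 93.7 = 1.9402 kg/s

1.9402


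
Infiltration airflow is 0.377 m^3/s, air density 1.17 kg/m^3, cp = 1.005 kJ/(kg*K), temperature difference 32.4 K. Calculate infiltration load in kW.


Q = V_dot * rho * cp * dT
Q = 0.377 * 1.17 * 1.005 * 32.4
Q = 14.363 kW

14.363


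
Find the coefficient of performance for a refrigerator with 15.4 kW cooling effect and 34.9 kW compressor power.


COP = Q_evap / W
COP = 15.4 / 34.9
COP = 0.441

0.441


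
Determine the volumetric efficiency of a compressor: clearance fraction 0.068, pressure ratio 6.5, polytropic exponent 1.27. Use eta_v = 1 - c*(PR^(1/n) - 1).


PR^(1/n) = 6.5^(1/1.27) = 4.36605555
eta_v = 1 - 0.068 * (4.36605555 - 1)
eta_v = 0.7711

0.7711


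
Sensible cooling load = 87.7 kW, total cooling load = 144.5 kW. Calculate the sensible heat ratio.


SHR = Q_sensible / Q_total
SHR = 87.7 / 144.5
SHR = 0.607

0.607


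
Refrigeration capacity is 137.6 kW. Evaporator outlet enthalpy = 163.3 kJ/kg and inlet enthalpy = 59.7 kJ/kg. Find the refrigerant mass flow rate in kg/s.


dh = 163.3 - 59.7 = 103.6 kJ/kg
m_dot = Q / dh = 137.6 / 103.6 = 1.3282 kg/s

1.3282


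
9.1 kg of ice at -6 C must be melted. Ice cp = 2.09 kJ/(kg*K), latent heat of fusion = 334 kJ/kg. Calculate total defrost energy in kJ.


Sensible heat = cp * dT = 2.09 * 6 = 12.54 kJ/kg
Total per kg = 12.54 + 334 = 346.54 kJ/kg
Q = m * total = 9.1 * 346.54
Q = 3153.5 kJ

3153.5


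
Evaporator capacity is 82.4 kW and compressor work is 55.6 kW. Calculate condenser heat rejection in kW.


Q_cond = Q_evap + W
Q_cond = 82.4 + 55.6
Q_cond = 138.0 kW

138.0


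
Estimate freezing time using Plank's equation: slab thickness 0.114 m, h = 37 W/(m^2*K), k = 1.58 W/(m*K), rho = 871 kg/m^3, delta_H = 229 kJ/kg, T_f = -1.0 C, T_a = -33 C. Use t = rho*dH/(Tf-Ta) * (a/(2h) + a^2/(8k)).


dT = -1.0 - (-33) = 32.0 K
term1 = a/(2h) = 0.114/(2*37) = 0.001540540541
term2 = a^2/(8k) = 0.114^2/(8*1.58) = 0.001028164557
t = rho*dH*1000/dT * (term1 + term2)
t = 871*229*1000/32.0 * (0.001540540541 + 0.001028164557)
t = 16011 s

16011


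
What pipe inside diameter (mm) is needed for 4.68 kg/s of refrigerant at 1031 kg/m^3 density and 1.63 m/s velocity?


A = m_dot / (rho * v) = 4.68 / (1031 * 1.63) = 0.002784835736 m^2
d = sqrt(4*A/pi) * 1000
d = 59.5 mm

59.5


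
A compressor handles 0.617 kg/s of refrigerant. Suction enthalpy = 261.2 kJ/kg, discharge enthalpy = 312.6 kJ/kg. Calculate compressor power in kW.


dh = 312.6 - 261.2 = 51.4 kJ/kg
W = m_dot * dh = 0.617 * 51.4 = 31.71 kW

31.71


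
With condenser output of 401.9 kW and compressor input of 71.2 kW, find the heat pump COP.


COP_hp = Q_cond / W
COP_hp = 401.9 / 71.2
COP_hp = 5.645

5.645


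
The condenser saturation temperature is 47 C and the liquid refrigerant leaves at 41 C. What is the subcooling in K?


Subcooling = T_cond - T_liquid
Subcooling = 47 - 41
Subcooling = 6 K

6


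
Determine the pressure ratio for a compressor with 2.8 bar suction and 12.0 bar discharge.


PR = P_high / P_low
PR = 12.0 / 2.8
PR = 4.286

4.286


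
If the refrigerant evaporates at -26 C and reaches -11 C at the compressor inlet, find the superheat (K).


Superheat = T_suction - T_evap
Superheat = -11 - (-26)
Superheat = 15 K

15


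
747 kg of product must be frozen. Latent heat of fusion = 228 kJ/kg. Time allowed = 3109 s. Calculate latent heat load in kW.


Q_lat = m * h_fg / t
Q_lat = 747 * 228 / 3109
Q_lat = 54.78 kW

54.78


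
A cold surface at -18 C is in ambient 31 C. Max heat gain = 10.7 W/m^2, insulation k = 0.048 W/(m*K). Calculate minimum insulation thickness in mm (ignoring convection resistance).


dT = 31 - (-18) = 49 K
thickness = k * dT / q_max * 1000
thickness = 0.048 * 49 / 10.7 * 1000
thickness = 219.8 mm

219.8


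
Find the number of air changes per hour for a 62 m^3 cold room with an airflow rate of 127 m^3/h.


ACH = flow / volume
ACH = 127 / 62
ACH = 2.048

2.048


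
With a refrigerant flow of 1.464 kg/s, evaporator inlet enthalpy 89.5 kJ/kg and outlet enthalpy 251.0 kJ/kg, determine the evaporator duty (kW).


dh = 251.0 - 89.5 = 161.5 kJ/kg
Q_evap = m_dot * dh = 1.464 * 161.5
Q_evap = 236.44 kW

236.44


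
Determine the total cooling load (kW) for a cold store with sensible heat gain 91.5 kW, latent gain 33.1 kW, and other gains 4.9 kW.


Q_total = Q_s + Q_l + Q_misc
Q_total = 91.5 + 33.1 + 4.9
Q_total = 129.5 kW

129.5


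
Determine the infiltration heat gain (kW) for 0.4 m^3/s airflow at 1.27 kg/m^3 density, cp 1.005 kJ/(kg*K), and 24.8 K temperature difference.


Q = V_dot * rho * cp * dT
Q = 0.4 * 1.27 * 1.005 * 24.8
Q = 12.661 kW

12.661


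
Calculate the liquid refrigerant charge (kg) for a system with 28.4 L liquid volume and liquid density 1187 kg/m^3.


Charge = V * rho / 1000
Charge = 28.4 * 1187 / 1000
Charge = 33.71 kg

33.71


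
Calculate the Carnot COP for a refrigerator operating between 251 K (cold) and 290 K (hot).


dT = 290 - 251 = 39 K
COP_carnot = T_cold / dT = 251 / 39
COP_carnot = 6.436

6.436


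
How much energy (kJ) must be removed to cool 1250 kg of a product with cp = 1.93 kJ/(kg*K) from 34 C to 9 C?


dT = 34 - (9) = 25 K
Q = m * cp * dT = 1250 * 1.93 * 25
Q = 60313 kJ

60313


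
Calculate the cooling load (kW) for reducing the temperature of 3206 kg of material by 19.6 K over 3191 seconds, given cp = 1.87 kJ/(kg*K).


Q = m * cp * dT / t
Q = 3206 * 1.87 * 19.6 / 3191
Q = 36.824 kW

36.824


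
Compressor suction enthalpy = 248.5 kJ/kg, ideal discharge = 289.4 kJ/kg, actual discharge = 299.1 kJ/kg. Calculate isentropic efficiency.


dh_ideal = 289.4 - 248.5 = 40.9 kJ/kg
dh_actual = 299.1 - 248.5 = 50.6 kJ/kg
eta_s = dh_ideal / dh_actual = 40.9 / 50.6
eta_s = 0.8083

0.8083


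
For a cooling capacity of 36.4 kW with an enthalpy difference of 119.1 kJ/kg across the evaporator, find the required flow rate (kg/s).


m_dot = Q / dh
m_dot = 36.4 / 119.1
m_dot = 0.3056 kg/s

0.3056


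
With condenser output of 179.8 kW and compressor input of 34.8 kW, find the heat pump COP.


COP_hp = Q_cond / W
COP_hp = 179.8 / 34.8
COP_hp = 5.167

5.167


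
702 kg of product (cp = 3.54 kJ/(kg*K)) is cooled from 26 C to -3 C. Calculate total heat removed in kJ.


dT = 26 - (-3) = 29 K
Q = m * cp * dT = 702 * 3.54 * 29
Q = 72067 kJ

72067


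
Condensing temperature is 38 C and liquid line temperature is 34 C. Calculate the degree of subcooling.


Subcooling = T_cond - T_liquid
Subcooling = 38 - 34
Subcooling = 4 K

4


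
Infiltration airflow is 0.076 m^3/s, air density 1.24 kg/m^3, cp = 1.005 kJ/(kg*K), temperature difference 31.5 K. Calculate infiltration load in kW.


Q = V_dot * rho * cp * dT
Q = 0.076 * 1.24 * 1.005 * 31.5
Q = 2.983 kW

2.983


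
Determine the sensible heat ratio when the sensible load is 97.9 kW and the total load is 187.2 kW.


SHR = Q_sensible / Q_total
SHR = 97.9 / 187.2
SHR = 0.523

0.523


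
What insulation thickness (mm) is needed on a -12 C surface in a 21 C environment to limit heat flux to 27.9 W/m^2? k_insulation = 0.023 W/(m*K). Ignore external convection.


dT = 21 - (-12) = 33 K
thickness = k * dT / q_max * 1000
thickness = 0.023 * 33 / 27.9 * 1000
thickness = 27.2 mm

27.2


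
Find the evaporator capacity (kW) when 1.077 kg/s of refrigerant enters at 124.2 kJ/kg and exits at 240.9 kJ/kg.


dh = 240.9 - 124.2 = 116.7 kJ/kg
Q_evap = m_dot * dh = 1.077 * 116.7
Q_evap = 125.69 kW

125.69


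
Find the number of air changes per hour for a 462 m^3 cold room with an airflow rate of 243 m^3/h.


ACH = flow / volume
ACH = 243 / 462
ACH = 0.526

0.526


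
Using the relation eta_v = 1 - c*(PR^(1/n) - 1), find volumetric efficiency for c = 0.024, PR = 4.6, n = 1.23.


PR^(1/n) = 4.6^(1/1.23) = 3.45802004
eta_v = 1 - 0.024 * (3.45802004 - 1)
eta_v = 0.941

0.941


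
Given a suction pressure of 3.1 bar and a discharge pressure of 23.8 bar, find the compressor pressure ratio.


PR = P_high / P_low
PR = 23.8 / 3.1
PR = 7.677

7.677


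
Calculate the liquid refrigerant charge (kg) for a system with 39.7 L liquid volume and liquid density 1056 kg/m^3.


Charge = V * rho / 1000
Charge = 39.7 * 1056 / 1000
Charge = 41.92 kg

41.92


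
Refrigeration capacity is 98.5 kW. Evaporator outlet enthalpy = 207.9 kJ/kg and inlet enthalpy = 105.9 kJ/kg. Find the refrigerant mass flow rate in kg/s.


dh = 207.9 - 105.9 = 102.0 kJ/kg
m_dot = Q / dh = 98.5 / 102.0 = 0.9657 kg/s

0.9657


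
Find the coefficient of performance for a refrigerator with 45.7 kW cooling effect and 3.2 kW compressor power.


COP = Q_evap / W
COP = 45.7 / 3.2
COP = 14.281

14.281


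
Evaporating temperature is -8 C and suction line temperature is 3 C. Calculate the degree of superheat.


Superheat = T_suction - T_evap
Superheat = 3 - (-8)
Superheat = 11 K

11


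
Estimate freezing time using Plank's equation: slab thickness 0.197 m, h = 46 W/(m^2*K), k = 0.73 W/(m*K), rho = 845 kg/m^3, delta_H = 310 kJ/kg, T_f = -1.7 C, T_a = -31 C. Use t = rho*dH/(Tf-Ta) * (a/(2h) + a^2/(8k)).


dT = -1.7 - (-31) = 29.3 K
term1 = a/(2h) = 0.197/(2*46) = 0.002141304348
term2 = a^2/(8k) = 0.197^2/(8*0.73) = 0.006645376712
t = rho*dH*1000/dT * (term1 + term2)
t = 845*310*1000/29.3 * (0.002141304348 + 0.006645376712)
t = 78555 s

78555


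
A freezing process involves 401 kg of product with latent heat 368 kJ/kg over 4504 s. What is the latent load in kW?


Q_lat = m * h_fg / t
Q_lat = 401 * 368 / 4504
Q_lat = 32.76 kW

32.76


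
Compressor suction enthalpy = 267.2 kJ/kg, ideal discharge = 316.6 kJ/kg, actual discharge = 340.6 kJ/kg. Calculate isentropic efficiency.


dh_ideal = 316.6 - 267.2 = 49.4 kJ/kg
dh_actual = 340.6 - 267.2 = 73.4 kJ/kg
eta_s = dh_ideal / dh_actual = 49.4 / 73.4
eta_s = 0.673

0.673


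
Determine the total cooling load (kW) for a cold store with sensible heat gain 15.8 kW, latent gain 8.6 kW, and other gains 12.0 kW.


Q_total = Q_s + Q_l + Q_misc
Q_total = 15.8 + 8.6 + 12.0
Q_total = 36.4 kW

36.4


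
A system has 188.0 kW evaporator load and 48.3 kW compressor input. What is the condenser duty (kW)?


Q_cond = Q_evap + W
Q_cond = 188.0 + 48.3
Q_cond = 236.3 kW

236.3


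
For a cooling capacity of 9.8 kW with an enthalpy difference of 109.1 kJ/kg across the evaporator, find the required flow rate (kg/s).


m_dot = Q / dh
m_dot = 9.8 / 109.1
m_dot = 0.0898 kg/s

0.0898


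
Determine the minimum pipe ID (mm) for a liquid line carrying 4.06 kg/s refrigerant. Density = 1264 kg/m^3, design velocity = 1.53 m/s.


A = m_dot / (rho * v) = 4.06 / (1264 * 1.53) = 0.002099362952 m^2
d = sqrt(4*A/pi) * 1000
d = 51.7 mm

51.7


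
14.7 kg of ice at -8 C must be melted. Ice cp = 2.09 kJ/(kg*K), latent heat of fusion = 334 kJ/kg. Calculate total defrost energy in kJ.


Sensible heat = cp * dT = 2.09 * 8 = 16.72 kJ/kg
Total per kg = 16.72 + 334 = 350.72 kJ/kg
Q = m * total = 14.7 * 350.72
Q = 5155.6 kJ

5155.6


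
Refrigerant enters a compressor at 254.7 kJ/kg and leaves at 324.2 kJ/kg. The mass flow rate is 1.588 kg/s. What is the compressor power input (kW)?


dh = 324.2 - 254.7 = 69.5 kJ/kg
W = m_dot * dh = 1.588 * 69.5 = 110.37 kW

110.37


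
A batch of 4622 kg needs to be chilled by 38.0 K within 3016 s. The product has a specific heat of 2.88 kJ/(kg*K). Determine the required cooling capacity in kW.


Q = m * cp * dT / t
Q = 4622 * 2.88 * 38.0 / 3016
Q = 167.716 kW

167.716


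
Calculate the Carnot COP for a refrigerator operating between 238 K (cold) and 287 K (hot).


dT = 287 - 238 = 49 K
COP_carnot = T_cold / dT = 238 / 49
COP_carnot = 4.857

4.857


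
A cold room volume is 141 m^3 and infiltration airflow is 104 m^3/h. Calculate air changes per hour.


ACH = flow / volume
ACH = 104 / 141
ACH = 0.738

0.738


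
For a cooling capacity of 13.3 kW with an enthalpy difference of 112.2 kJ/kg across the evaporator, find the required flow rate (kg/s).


m_dot = Q / dh
m_dot = 13.3 / 112.2
m_dot = 0.1185 kg/s

0.1185


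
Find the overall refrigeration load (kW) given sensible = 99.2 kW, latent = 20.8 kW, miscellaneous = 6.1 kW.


Q_total = Q_s + Q_l + Q_misc
Q_total = 99.2 + 20.8 + 6.1
Q_total = 126.1 kW

126.1


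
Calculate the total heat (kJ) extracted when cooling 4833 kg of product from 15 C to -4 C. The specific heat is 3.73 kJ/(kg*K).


dT = 15 - (-4) = 19 K
Q = m * cp * dT = 4833 * 3.73 * 19
Q = 342515 kJ

342515


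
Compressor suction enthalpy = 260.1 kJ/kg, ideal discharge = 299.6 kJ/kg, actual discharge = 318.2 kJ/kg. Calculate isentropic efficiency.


dh_ideal = 299.6 - 260.1 = 39.5 kJ/kg
dh_actual = 318.2 - 260.1 = 58.1 kJ/kg
eta_s = dh_ideal / dh_actual = 39.5 / 58.1
eta_s = 0.6799

0.6799


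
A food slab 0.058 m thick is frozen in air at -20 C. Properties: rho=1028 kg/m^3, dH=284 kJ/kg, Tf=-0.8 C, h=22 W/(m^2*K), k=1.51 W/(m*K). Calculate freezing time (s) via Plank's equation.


dT = -0.8 - (-20) = 19.2 K
term1 = a/(2h) = 0.058/(2*22) = 0.001318181818
term2 = a^2/(8k) = 0.058^2/(8*1.51) = 0.0002784768212
t = rho*dH*1000/dT * (term1 + term2)
t = 1028*284*1000/19.2 * (0.001318181818 + 0.0002784768212)
t = 24279 s

24279


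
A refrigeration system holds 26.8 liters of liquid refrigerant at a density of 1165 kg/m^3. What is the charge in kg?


Charge = V * rho / 1000
Charge = 26.8 * 1165 / 1000
Charge = 31.22 kg

31.22


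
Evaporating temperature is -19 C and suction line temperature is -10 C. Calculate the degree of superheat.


Superheat = T_suction - T_evap
Superheat = -10 - (-19)
Superheat = 9 K

9


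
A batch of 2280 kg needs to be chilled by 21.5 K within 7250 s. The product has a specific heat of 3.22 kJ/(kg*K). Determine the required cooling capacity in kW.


Q = m * cp * dT / t
Q = 2280 * 3.22 * 21.5 / 7250
Q = 21.772 kW

21.772


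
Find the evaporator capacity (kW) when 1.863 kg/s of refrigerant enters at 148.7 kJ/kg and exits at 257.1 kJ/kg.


dh = 257.1 - 148.7 = 108.4 kJ/kg
Q_evap = m_dot * dh = 1.863 * 108.4
Q_evap = 201.95 kW

201.95


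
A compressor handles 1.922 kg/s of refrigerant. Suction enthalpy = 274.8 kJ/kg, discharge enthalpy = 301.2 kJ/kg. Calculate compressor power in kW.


dh = 301.2 - 274.8 = 26.4 kJ/kg
W = m_dot * dh = 1.922 * 26.4 = 50.74 kW

50.74


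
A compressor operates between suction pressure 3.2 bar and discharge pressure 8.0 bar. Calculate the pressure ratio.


PR = P_high / P_low
PR = 8.0 / 3.2
PR = 2.5

2.5


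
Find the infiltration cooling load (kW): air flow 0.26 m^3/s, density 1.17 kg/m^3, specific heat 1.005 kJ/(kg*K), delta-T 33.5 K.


Q = V_dot * rho * cp * dT
Q = 0.26 * 1.17 * 1.005 * 33.5
Q = 10.242 kW

10.242


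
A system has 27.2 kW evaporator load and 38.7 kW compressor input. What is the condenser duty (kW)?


Q_cond = Q_evap + W
Q_cond = 27.2 + 38.7
Q_cond = 65.9 kW

65.9


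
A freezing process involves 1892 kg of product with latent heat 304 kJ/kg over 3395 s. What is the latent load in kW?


Q_lat = m * h_fg / t
Q_lat = 1892 * 304 / 3395
Q_lat = 169.42 kW

169.42


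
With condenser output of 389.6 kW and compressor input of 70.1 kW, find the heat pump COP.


COP_hp = Q_cond / W
COP_hp = 389.6 / 70.1
COP_hp = 5.558

5.558


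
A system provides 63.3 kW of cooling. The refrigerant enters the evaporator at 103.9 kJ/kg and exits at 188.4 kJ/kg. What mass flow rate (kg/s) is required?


dh = 188.4 - 103.9 = 84.5 kJ/kg
m_dot = Q / dh = 63.3 / 84.5 = 0.7491 kg/s

0.7491


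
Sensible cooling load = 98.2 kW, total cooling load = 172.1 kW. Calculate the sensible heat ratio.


SHR = Q_sensible / Q_total
SHR = 98.2 / 172.1
SHR = 0.571

0.571


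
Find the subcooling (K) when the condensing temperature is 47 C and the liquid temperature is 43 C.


Subcooling = T_cond - T_liquid
Subcooling = 47 - 43
Subcooling = 4 K

4
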